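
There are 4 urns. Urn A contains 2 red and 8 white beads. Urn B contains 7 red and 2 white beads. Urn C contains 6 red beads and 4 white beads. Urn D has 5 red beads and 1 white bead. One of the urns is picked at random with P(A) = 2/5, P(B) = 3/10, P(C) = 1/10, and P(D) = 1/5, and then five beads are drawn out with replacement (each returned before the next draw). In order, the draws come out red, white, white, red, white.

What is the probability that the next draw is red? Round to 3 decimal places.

0.389

Compute the likelihood of the observed sequence for each case: P(data | urn A) = (2/10)(8/10)(8/10)(2/10)(8/10) = 0.02048; P(data | urn B) = (7/9)(2/9)(2/9)(7/9)(2/9) = 0.0066386; P(data | urn C) = (6/10)(4/10)(4/10)(6/10)(4/10) = 0.02304; P(data | urn D) = (5/6)(1/6)(1/6)(5/6)(1/6) = 0.003215.
Multiplying each by its prior: 2/5 · 0.02048 = 0.008192, 3/10 · 0.0066386 = 0.0019916, 1/10 · 0.02304 = 0.002304, 1/5 · 0.003215 = 0.000643; with total 0.013131.
The posterior is then P(urn A | data) = 0.62389, P(urn B | data) = 0.15167, P(urn C | data) = 0.17547, P(urn D | data) = 0.04897.
The predictive probability is P(red next | data) = (1/5)(0.62389) + (7/9)(0.15167) + (3/5)(0.17547) + (5/6)(0.04897) = 0.38884.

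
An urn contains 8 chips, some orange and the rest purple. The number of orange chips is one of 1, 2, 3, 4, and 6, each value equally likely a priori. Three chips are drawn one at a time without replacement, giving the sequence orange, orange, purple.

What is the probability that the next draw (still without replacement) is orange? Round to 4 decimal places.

For each hypothesis, P(data | H) works out to: P(data | r = 1) = (1/8)(0/7) = 0; P(data | r = 2) = (2/8)(1/7)(6/6) = 1/28; P(data | r = 3) = (3/8)(2/7)(5/6) = 5/56; P(data | r = 4) = (4/8)(3/7)(4/6) = 1/7; P(data | r = 6) = (6/8)(5/7)(2/6) = 5/28.
The prior-weighted likelihoods are 1/5 · 0 = 0, 1/5 · 1/28 = 1/140, 1/5 · 5/56 = 1/56, 1/5 · 1/7 = 1/35, 1/5 · 5/28 = 1/28; summing to 5/56.
Dividing through by the total gives posterior P(r = 1 | data) = 0, P(r = 2 | data) = 2/25, P(r = 3 | data) = 1/5, P(r = 4 | data) = 8/25, P(r = 6 | data) = 2/5.
So P(orange next | data) = Σ P(orange next | H) P(H | data) = (0)(2/25) + (1/5)(1/5) + (2/5)(8/25) + (4/5)(2/5) = 61/125.

0.4880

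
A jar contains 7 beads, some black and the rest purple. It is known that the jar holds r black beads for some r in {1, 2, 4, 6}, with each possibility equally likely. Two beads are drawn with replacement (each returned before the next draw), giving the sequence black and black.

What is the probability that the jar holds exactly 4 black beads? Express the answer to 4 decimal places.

Under each hypothesis, the probability of the observed sequence is: P(data | r = 1) = (1/7)(1/7) = 1/49; P(data | r = 2) = (2/7)(2/7) = 4/49; P(data | r = 4) = (4/7)(4/7) = 16/49; P(data | r = 6) = (6/7)(6/7) = 36/49.
The prior-weighted likelihoods are 1/4 · 1/49 = 1/196, 1/4 · 4/49 = 1/49, 1/4 · 16/49 = 4/49, 1/4 · 36/49 = 9/49; these sum to 57/196.
By Bayes' rule, P(r = 4 | data) = (4/49) / (57/196) = 16/57.

0.2807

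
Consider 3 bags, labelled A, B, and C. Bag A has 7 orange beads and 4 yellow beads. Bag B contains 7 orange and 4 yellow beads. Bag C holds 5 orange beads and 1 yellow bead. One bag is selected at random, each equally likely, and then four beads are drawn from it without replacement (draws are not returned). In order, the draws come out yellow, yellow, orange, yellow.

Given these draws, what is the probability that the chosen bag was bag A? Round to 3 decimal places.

The likelihood of the observed sequence under each hypothesis: P(data | bag A) = (4/11)(3/10)(7/9)(2/8) = 7/330; P(data | bag B) = (4/11)(3/10)(7/9)(2/8) = 7/330; P(data | bag C) = (1/6)(0/5) = 0.
Weighting by the prior gives 1/3 · 7/330 = 7/990, 1/3 · 7/330 = 7/990, 1/3 · 0 = 0; these sum to 7/495.
Hence P(bag A | data) = (7/990) / (7/495) = 1/2.

0.500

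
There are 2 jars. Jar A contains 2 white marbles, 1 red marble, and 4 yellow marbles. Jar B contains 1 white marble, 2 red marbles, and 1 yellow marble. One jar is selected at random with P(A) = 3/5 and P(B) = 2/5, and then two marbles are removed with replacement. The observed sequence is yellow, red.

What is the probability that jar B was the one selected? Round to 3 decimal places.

Under each hypothesis, the probability of the observed sequence is: P(data | jar A) = (4/7)(1/7) = 4/49; P(data | jar B) = (1/4)(2/4) = 1/8.
Multiplying each by its prior: 3/5 · 4/49 = 12/245, 2/5 · 1/8 = 1/20; these sum to 97/980.
By Bayes' rule, P(jar B | data) = (1/20) / (97/980) = 49/97.

0.505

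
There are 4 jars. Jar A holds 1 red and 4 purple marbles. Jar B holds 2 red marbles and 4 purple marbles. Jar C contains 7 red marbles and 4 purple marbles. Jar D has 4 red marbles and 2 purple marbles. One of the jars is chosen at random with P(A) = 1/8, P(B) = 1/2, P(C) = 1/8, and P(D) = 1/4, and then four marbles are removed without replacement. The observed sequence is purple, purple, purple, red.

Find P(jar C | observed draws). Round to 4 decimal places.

For each hypothesis, P(data | H) works out to: P(data | jar A) = (4/5)(3/4)(2/3)(1/2) = 0.2; P(data | jar B) = (4/6)(3/5)(2/4)(2/3) = 0.13333; P(data | jar C) = (4/11)(3/10)(2/9)(7/8) = 0.021212; P(data | jar D) = (2/6)(1/5)(0/4) = 0.
The prior-weighted likelihoods are 1/8 · 0.2 = 0.025, 1/2 · 0.13333 = 0.066667, 1/8 · 0.021212 = 0.0026515, 1/4 · 0 = 0; summing to 0.094318.
Therefore the posterior P(jar C | data) = (0.0026515) / (0.094318) = 0.028112.

0.0281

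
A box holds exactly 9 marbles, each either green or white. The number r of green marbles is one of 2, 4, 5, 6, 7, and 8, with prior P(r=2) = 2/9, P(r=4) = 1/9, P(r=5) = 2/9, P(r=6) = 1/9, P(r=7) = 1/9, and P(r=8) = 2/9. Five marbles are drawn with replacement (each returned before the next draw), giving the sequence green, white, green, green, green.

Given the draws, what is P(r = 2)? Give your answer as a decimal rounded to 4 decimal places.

0.0096

Compute the likelihood of the observed sequence for each case: P(data | r = 2) = (2/9)(7/9)(2/9)(2/9)(2/9) = 0.0018967; P(data | r = 4) = (4/9)(5/9)(4/9)(4/9)(4/9) = 0.021677; P(data | r = 5) = (5/9)(4/9)(5/9)(5/9)(5/9) = 0.042338; P(data | r = 6) = (6/9)(3/9)(6/9)(6/9)(6/9) = 0.065844; P(data | r = 7) = (7/9)(2/9)(7/9)(7/9)(7/9) = 0.081322; P(data | r = 8) = (8/9)(1/9)(8/9)(8/9)(8/9) = 0.069366.
Multiplying each by its prior: 2/9 · 0.0018967 = 0.0004215, 1/9 · 0.021677 = 0.0024085, 2/9 · 0.042338 = 0.0094084, 1/9 · 0.065844 = 0.007316, 1/9 · 0.081322 = 0.0090358, 2/9 · 0.069366 = 0.015415; with total 0.044005.
Hence P(r = 2 | data) = (0.0004215) / (0.044005) = 0.0095784.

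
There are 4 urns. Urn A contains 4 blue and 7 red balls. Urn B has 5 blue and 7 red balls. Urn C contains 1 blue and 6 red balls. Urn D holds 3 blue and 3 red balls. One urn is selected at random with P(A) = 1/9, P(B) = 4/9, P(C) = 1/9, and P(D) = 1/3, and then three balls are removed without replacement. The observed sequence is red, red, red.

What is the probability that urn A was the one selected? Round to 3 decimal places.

The likelihood of the observed sequence under each hypothesis: P(data | urn A) = (7/11)(6/10)(5/9) = 0.21212; P(data | urn B) = (7/12)(6/11)(5/10) = 0.15909; P(data | urn C) = (6/7)(5/6)(4/5) = 0.57143; P(data | urn D) = (3/6)(2/5)(1/4) = 0.05.
Multiplying each by its prior: 1/9 · 0.21212 = 0.023569, 4/9 · 0.15909 = 0.070707, 1/9 · 0.57143 = 0.063492, 1/3 · 0.05 = 0.016667; with total 0.17443.
Hence P(urn A | data) = (0.023569) / (0.17443) = 0.13512.

0.135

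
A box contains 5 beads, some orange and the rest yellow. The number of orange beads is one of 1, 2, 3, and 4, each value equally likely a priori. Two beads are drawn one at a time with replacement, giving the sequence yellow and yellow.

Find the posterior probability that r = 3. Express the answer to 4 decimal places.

Under each hypothesis, the probability of the observed sequence is: P(data | r = 1) = (4/5)(4/5) = 16/25; P(data | r = 2) = (3/5)(3/5) = 9/25; P(data | r = 3) = (2/5)(2/5) = 4/25; P(data | r = 4) = (1/5)(1/5) = 1/25.
Multiplying each by its prior: 1/4 · 16/25 = 4/25, 1/4 · 9/25 = 9/100, 1/4 · 4/25 = 1/25, 1/4 · 1/25 = 1/100; with total 3/10.
Therefore the posterior P(r = 3 | data) = (1/25) / (3/10) = 2/15.

0.1333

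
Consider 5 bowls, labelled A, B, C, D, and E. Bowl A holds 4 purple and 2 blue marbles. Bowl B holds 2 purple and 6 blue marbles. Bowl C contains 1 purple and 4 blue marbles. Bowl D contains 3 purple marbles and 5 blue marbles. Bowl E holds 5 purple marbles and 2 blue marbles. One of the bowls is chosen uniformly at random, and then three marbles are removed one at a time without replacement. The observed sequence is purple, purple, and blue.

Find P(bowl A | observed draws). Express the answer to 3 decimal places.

Compute the likelihood of the observed sequence for each case: P(data | bowl A) = (4/6)(3/5)(2/4) = 0.2; P(data | bowl B) = (2/8)(1/7)(6/6) = 0.035714; P(data | bowl C) = (1/5)(0/4) = 0; P(data | bowl D) = (3/8)(2/7)(5/6) = 0.089286; P(data | bowl E) = (5/7)(4/6)(2/5) = 0.19048.
Weighting by the prior gives 1/5 · 0.2 = 0.04, 1/5 · 0.035714 = 0.0071429, 1/5 · 0 = 0, 1/5 · 0.089286 = 0.017857, 1/5 · 0.19048 = 0.038095; these sum to 0.1031.
Hence P(bowl A | data) = (0.04) / (0.1031) = 0.38799.

0.388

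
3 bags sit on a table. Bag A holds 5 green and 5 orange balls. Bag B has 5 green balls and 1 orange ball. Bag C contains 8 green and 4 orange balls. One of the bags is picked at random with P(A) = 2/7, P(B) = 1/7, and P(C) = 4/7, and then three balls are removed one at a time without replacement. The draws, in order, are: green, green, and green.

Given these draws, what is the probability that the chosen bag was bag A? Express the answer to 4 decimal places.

0.0989

Under each hypothesis, the probability of the observed sequence is: P(data | bag A) = (5/10)(4/9)(3/8) = 0.083333; P(data | bag B) = (5/6)(4/5)(3/4) = 0.5; P(data | bag C) = (8/12)(7/11)(6/10) = 0.25455.
The prior-weighted likelihoods are 2/7 · 0.083333 = 0.02381, 1/7 · 0.5 = 0.071429, 4/7 · 0.25455 = 0.14545; these sum to 0.24069.
Hence P(bag A | data) = (0.02381) / (0.24069) = 0.098921.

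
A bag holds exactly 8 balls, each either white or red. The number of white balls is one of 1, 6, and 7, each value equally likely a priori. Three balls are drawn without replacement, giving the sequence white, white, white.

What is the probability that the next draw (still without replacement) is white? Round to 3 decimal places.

0.727

For each hypothesis, P(data | H) works out to: P(data | r = 1) = (1/8)(0/7) = 0; P(data | r = 6) = (6/8)(5/7)(4/6) = 5/14; P(data | r = 7) = (7/8)(6/7)(5/6) = 5/8.
Multiplying each by its prior: 1/3 · 0 = 0, 1/3 · 5/14 = 5/42, 1/3 · 5/8 = 5/24; with total 55/168.
Normalising, the posterior is P(r = 1 | data) = 0, P(r = 6 | data) = 4/11, P(r = 7 | data) = 7/11.
The predictive probability is P(white next | data) = (3/5)(4/11) + (4/5)(7/11) = 8/11.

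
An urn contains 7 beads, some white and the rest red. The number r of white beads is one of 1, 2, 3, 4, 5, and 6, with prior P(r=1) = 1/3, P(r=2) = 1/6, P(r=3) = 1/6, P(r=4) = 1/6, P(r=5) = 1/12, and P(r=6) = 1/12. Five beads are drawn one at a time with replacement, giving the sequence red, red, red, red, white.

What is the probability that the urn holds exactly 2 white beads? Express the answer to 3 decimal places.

The likelihood of the observed sequence under each hypothesis: P(data | r = 1) = (6/7)(6/7)(6/7)(6/7)(1/7) = 0.077111; P(data | r = 2) = (5/7)(5/7)(5/7)(5/7)(2/7) = 0.074374; P(data | r = 3) = (4/7)(4/7)(4/7)(4/7)(3/7) = 0.045695; P(data | r = 4) = (3/7)(3/7)(3/7)(3/7)(4/7) = 0.019278; P(data | r = 5) = (2/7)(2/7)(2/7)(2/7)(5/7) = 0.0047599; P(data | r = 6) = (1/7)(1/7)(1/7)(1/7)(6/7) = 0.00035699.
Weighting by the prior gives 1/3 · 0.077111 = 0.025704, 1/6 · 0.074374 = 0.012396, 1/6 · 0.045695 = 0.0076159, 1/6 · 0.019278 = 0.0032129, 1/12 · 0.0047599 = 0.00039666, 1/12 · 0.00035699 = 2.975e-05; summing to 0.049354.
By Bayes' rule, P(r = 2 | data) = (0.012396) / (0.049354) = 0.25116.

0.251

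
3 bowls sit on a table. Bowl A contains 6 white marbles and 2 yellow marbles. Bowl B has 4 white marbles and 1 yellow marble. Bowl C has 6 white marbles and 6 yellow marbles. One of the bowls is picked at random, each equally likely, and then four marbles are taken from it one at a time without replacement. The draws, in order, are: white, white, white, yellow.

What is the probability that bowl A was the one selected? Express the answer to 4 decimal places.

The likelihood of the observed sequence under each hypothesis: P(data | bowl A) = (6/8)(5/7)(4/6)(2/5) = 0.14286; P(data | bowl B) = (4/5)(3/4)(2/3)(1/2) = 0.2; P(data | bowl C) = (6/12)(5/11)(4/10)(6/9) = 0.060606.
Multiplying each by its prior: 1/3 · 0.14286 = 0.047619, 1/3 · 0.2 = 0.066667, 1/3 · 0.060606 = 0.020202; these sum to 0.13449.
Therefore the posterior P(bowl A | data) = (0.047619) / (0.13449) = 0.35408.

0.3541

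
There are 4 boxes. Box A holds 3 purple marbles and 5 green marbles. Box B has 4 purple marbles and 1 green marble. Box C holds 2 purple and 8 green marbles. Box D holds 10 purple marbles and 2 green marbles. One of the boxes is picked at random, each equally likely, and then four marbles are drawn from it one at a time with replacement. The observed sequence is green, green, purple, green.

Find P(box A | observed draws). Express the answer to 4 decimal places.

The likelihood of the observed sequence under each hypothesis: P(data | box A) = (5/8)(5/8)(3/8)(5/8) = 0.091553; P(data | box B) = (1/5)(1/5)(4/5)(1/5) = 0.0064; P(data | box C) = (8/10)(8/10)(2/10)(8/10) = 0.1024; P(data | box D) = (2/12)(2/12)(10/12)(2/12) = 0.003858.
The prior-weighted likelihoods are 1/4 · 0.091553 = 0.022888, 1/4 · 0.0064 = 0.0016, 1/4 · 0.1024 = 0.0256, 1/4 · 0.003858 = 0.00096451; these sum to 0.051053.
Hence P(box A | data) = (0.022888) / (0.051053) = 0.44832.

0.4483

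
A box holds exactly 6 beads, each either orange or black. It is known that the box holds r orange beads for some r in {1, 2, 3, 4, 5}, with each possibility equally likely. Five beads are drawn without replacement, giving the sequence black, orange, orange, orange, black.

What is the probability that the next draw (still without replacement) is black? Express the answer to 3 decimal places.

Compute the likelihood of the observed sequence for each case: P(data | r = 1) = (5/6)(1/5)(0/4) = 0; P(data | r = 2) = (4/6)(2/5)(1/4)(0/3) = 0; P(data | r = 3) = (3/6)(3/5)(2/4)(1/3)(2/2) = 1/20; P(data | r = 4) = (2/6)(4/5)(3/4)(2/3)(1/2) = 1/15; P(data | r = 5) = (1/6)(5/5)(4/4)(3/3)(0/2) = 0.
Weighting by the prior gives 1/5 · 0 = 0, 1/5 · 0 = 0, 1/5 · 1/20 = 1/100, 1/5 · 1/15 = 1/75, 1/5 · 0 = 0; with total 7/300.
The posterior is then P(r = 1 | data) = 0, P(r = 2 | data) = 0, P(r = 3 | data) = 3/7, P(r = 4 | data) = 4/7, P(r = 5 | data) = 0.
Averaging over the posterior, P(black next | data) = (1)(3/7) + (0)(4/7) = 3/7.

0.429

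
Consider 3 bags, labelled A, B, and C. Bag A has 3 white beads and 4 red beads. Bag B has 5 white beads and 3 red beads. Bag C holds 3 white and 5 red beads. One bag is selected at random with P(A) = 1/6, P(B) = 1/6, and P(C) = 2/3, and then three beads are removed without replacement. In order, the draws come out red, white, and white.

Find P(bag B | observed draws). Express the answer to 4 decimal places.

0.2747

Compute the likelihood of the observed sequence for each case: P(data | bag A) = (4/7)(3/6)(2/5) = 4/35; P(data | bag B) = (3/8)(5/7)(4/6) = 5/28; P(data | bag C) = (5/8)(3/7)(2/6) = 5/56.
Multiplying each by its prior: 1/6 · 4/35 = 2/105, 1/6 · 5/28 = 5/168, 2/3 · 5/56 = 5/84; with total 13/120.
By Bayes' rule, P(bag B | data) = (5/168) / (13/120) = 25/91.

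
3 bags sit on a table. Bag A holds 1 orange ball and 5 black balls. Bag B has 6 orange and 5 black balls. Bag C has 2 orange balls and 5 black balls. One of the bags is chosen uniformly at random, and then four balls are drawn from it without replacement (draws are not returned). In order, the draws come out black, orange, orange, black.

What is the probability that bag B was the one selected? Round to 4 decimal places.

For each hypothesis, P(data | H) works out to: P(data | bag A) = (5/6)(1/5)(0/4) = 0; P(data | bag B) = (5/11)(6/10)(5/9)(4/8) = 5/66; P(data | bag C) = (5/7)(2/6)(1/5)(4/4) = 1/21.
Multiplying each by its prior: 1/3 · 0 = 0, 1/3 · 5/66 = 5/198, 1/3 · 1/21 = 1/63; summing to 19/462.
Hence P(bag B | data) = (5/198) / (19/462) = 35/57.

0.6140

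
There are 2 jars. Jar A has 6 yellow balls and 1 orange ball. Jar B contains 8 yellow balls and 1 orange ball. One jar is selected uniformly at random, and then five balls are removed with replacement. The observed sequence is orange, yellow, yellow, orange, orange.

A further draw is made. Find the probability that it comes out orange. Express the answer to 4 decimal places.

Under each hypothesis, the probability of the observed sequence is: P(data | jar A) = (1/7)(6/7)(6/7)(1/7)(1/7) = 0.002142; P(data | jar B) = (1/9)(8/9)(8/9)(1/9)(1/9) = 0.0010838.
Multiplying each by its prior: 1/2 · 0.002142 = 0.001071, 1/2 · 0.0010838 = 0.00054192; with total 0.0016129.
Dividing through by the total gives posterior P(jar A | data) = 0.66401, P(jar B | data) = 0.33599.
Averaging over the posterior, P(orange next | data) = (1/7)(0.66401) + (1/9)(0.33599) = 0.13219.

0.1322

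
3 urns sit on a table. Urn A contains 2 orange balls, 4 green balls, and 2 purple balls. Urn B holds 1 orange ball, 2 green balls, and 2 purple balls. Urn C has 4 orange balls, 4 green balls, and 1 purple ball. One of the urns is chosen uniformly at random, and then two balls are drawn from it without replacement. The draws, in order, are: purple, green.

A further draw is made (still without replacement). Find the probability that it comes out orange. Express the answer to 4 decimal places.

Compute the likelihood of the observed sequence for each case: P(data | urn A) = (2/8)(4/7) = 0.14286; P(data | urn B) = (2/5)(2/4) = 0.2; P(data | urn C) = (1/9)(4/8) = 0.055556.
Weighting by the prior gives 1/3 · 0.14286 = 0.047619, 1/3 · 0.2 = 0.066667, 1/3 · 0.055556 = 0.018519; summing to 0.1328.
Normalising, the posterior is P(urn A | data) = 0.35857, P(urn B | data) = 0.50199, P(urn C | data) = 0.13944.
So P(orange next | data) = Σ P(orange next | H) P(H | data) = (1/3)(0.35857) + (1/3)(0.50199) + (4/7)(0.13944) = 0.36653.

0.3665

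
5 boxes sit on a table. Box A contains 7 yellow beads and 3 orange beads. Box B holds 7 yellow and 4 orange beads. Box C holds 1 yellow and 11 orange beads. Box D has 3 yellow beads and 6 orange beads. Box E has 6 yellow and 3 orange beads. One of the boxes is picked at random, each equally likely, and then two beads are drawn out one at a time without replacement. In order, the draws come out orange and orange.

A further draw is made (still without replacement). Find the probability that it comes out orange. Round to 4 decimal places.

For each hypothesis, P(data | H) works out to: P(data | box A) = (3/10)(2/9) = 1/15; P(data | box B) = (4/11)(3/10) = 6/55; P(data | box C) = (11/12)(10/11) = 5/6; P(data | box D) = (6/9)(5/8) = 5/12; P(data | box E) = (3/9)(2/8) = 1/12.
The prior-weighted likelihoods are 1/5 · 1/15 = 1/75, 1/5 · 6/55 = 6/275, 1/5 · 5/6 = 1/6, 1/5 · 5/12 = 1/12, 1/5 · 1/12 = 1/60; with total 83/275.
The posterior is then P(box A | data) = 0.044177, P(box B | data) = 0.072289, P(box C | data) = 0.55221, P(box D | data) = 0.2761, P(box E | data) = 0.055221.
Averaging over the posterior, P(orange next | data) = (1/8)(0.044177) + (2/9)(0.072289) + (9/10)(0.55221) + (4/7)(0.2761) + (1/7)(0.055221) = 0.68424.

0.6842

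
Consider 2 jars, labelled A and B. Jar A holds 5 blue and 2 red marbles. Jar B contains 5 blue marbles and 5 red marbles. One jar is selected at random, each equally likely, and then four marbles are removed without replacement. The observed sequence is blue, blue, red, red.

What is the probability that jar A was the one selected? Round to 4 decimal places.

0.3750

Compute the likelihood of the observed sequence for each case: P(data | jar A) = (5/7)(4/6)(2/5)(1/4) = 1/21; P(data | jar B) = (5/10)(4/9)(5/8)(4/7) = 5/63.
Multiplying each by its prior: 1/2 · 1/21 = 1/42, 1/2 · 5/63 = 5/126; these sum to 4/63.
Hence P(jar A | data) = (1/42) / (4/63) = 3/8.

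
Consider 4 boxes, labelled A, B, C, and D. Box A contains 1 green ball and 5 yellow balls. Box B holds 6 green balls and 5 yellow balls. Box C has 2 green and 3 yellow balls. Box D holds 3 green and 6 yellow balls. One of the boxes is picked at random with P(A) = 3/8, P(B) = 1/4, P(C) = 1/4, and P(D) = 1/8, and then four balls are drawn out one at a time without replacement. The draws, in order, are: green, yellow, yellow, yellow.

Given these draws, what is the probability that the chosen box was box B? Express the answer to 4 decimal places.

0.0999

For each hypothesis, P(data | H) works out to: P(data | box A) = (1/6)(5/5)(4/4)(3/3) = 0.16667; P(data | box B) = (6/11)(5/10)(4/9)(3/8) = 0.045455; P(data | box C) = (2/5)(3/4)(2/3)(1/2) = 0.1; P(data | box D) = (3/9)(6/8)(5/7)(4/6) = 0.11905.
The prior-weighted likelihoods are 3/8 · 0.16667 = 0.0625, 1/4 · 0.045455 = 0.011364, 1/4 · 0.1 = 0.025, 1/8 · 0.11905 = 0.014881; summing to 0.11374.
So P(box B | data) = (0.011364) / (0.11374) = 0.099905.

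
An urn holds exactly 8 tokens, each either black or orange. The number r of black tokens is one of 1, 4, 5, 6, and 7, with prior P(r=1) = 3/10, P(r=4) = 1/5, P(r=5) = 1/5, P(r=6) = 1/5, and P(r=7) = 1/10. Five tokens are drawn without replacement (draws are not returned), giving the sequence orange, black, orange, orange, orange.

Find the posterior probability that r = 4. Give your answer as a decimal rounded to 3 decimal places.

Compute the likelihood of the observed sequence for each case: P(data | r = 1) = (7/8)(1/7)(6/6)(5/5)(4/4) = 0.125; P(data | r = 4) = (4/8)(4/7)(3/6)(2/5)(1/4) = 0.014286; P(data | r = 5) = (3/8)(5/7)(2/6)(1/5)(0/4) = 0; P(data | r = 6) = (2/8)(6/7)(1/6)(0/5) = 0; P(data | r = 7) = (1/8)(7/7)(0/6) = 0.
Multiplying each by its prior: 3/10 · 0.125 = 0.0375, 1/5 · 0.014286 = 0.0028571, 1/5 · 0 = 0, 1/5 · 0 = 0, 1/10 · 0 = 0; these sum to 0.040357.
Therefore the posterior P(r = 4 | data) = (0.0028571) / (0.040357) = 0.070796.

0.071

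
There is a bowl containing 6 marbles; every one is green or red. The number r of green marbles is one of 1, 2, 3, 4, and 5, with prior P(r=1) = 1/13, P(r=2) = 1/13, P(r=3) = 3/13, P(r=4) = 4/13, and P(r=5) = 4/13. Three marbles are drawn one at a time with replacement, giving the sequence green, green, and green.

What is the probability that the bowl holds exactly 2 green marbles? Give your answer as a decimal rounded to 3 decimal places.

0.009

For each hypothesis, P(data | H) works out to: P(data | r = 1) = (1/6)(1/6)(1/6) = 0.0046296; P(data | r = 2) = (2/6)(2/6)(2/6) = 0.037037; P(data | r = 3) = (3/6)(3/6)(3/6) = 0.125; P(data | r = 4) = (4/6)(4/6)(4/6) = 0.2963; P(data | r = 5) = (5/6)(5/6)(5/6) = 0.5787.
Weighting by the prior gives 1/13 · 0.0046296 = 0.00035613, 1/13 · 0.037037 = 0.002849, 3/13 · 0.125 = 0.028846, 4/13 · 0.2963 = 0.091168, 4/13 · 0.5787 = 0.17806; with total 0.30128.
By Bayes' rule, P(r = 2 | data) = (0.002849) / (0.30128) = 0.0094563.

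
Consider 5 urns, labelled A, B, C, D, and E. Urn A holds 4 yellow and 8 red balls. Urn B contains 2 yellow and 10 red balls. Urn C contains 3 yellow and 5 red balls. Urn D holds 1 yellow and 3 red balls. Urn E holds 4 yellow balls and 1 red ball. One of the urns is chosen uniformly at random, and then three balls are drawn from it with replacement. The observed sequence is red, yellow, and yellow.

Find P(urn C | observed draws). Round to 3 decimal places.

The likelihood of the observed sequence under each hypothesis: P(data | urn A) = (8/12)(4/12)(4/12) = 0.074074; P(data | urn B) = (10/12)(2/12)(2/12) = 0.023148; P(data | urn C) = (5/8)(3/8)(3/8) = 0.087891; P(data | urn D) = (3/4)(1/4)(1/4) = 0.046875; P(data | urn E) = (1/5)(4/5)(4/5) = 0.128.
Multiplying each by its prior: 1/5 · 0.074074 = 0.014815, 1/5 · 0.023148 = 0.0046296, 1/5 · 0.087891 = 0.017578, 1/5 · 0.046875 = 0.009375, 1/5 · 0.128 = 0.0256; these sum to 0.071998.
By Bayes' rule, P(urn C | data) = (0.017578) / (0.071998) = 0.24415.

0.244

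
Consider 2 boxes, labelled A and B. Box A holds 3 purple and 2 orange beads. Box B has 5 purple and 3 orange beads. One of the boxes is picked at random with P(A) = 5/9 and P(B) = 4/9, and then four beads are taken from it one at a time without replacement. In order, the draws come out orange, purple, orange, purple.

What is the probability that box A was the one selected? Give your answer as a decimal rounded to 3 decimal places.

The likelihood of the observed sequence under each hypothesis: P(data | box A) = (2/5)(3/4)(1/3)(2/2) = 1/10; P(data | box B) = (3/8)(5/7)(2/6)(4/5) = 1/14.
Multiplying each by its prior: 5/9 · 1/10 = 1/18, 4/9 · 1/14 = 2/63; these sum to 11/126.
By Bayes' rule, P(box A | data) = (1/18) / (11/126) = 7/11.

0.636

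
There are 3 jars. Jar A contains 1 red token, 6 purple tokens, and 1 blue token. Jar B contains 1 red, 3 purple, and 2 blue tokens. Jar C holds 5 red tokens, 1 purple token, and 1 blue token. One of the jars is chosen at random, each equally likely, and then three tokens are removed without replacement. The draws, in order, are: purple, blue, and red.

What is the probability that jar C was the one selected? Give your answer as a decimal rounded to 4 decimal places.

0.2597

Under each hypothesis, the probability of the observed sequence is: P(data | jar A) = (6/8)(1/7)(1/6) = 1/56; P(data | jar B) = (3/6)(2/5)(1/4) = 1/20; P(data | jar C) = (1/7)(1/6)(5/5) = 1/42.
The prior-weighted likelihoods are 1/3 · 1/56 = 1/168, 1/3 · 1/20 = 1/60, 1/3 · 1/42 = 1/126; with total 11/360.
Hence P(jar C | data) = (1/126) / (11/360) = 20/77.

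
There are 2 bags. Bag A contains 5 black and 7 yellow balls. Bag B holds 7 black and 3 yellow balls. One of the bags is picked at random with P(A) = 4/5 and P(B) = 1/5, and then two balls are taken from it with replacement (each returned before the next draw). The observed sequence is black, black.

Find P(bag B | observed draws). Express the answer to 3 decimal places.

The likelihood of the observed sequence under each hypothesis: P(data | bag A) = (5/12)(5/12) = 0.17361; P(data | bag B) = (7/10)(7/10) = 0.49.
Weighting by the prior gives 4/5 · 0.17361 = 0.13889, 1/5 · 0.49 = 0.098; summing to 0.23689.
By Bayes' rule, P(bag B | data) = (0.098) / (0.23689) = 0.4137.

0.414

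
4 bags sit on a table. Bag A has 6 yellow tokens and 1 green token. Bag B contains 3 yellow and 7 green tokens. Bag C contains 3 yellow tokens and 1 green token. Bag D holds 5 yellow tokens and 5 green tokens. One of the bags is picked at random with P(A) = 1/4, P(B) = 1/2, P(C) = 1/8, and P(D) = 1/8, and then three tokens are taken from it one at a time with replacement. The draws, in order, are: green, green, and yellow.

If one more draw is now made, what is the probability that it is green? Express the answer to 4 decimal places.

0.6175

For each hypothesis, P(data | H) works out to: P(data | bag A) = (1/7)(1/7)(6/7) = 0.017493; P(data | bag B) = (7/10)(7/10)(3/10) = 0.147; P(data | bag C) = (1/4)(1/4)(3/4) = 0.046875; P(data | bag D) = (5/10)(5/10)(5/10) = 0.125.
The prior-weighted likelihoods are 1/4 · 0.017493 = 0.0043732, 1/2 · 0.147 = 0.0735, 1/8 · 0.046875 = 0.0058594, 1/8 · 0.125 = 0.015625; with total 0.099358.
Dividing through by the total gives posterior P(bag A | data) = 0.044015, P(bag B | data) = 0.73975, P(bag C | data) = 0.058973, P(bag D | data) = 0.15726.
So P(green next | data) = Σ P(green next | H) P(H | data) = (1/7)(0.044015) + (7/10)(0.73975) + (1/4)(0.058973) + (1/2)(0.15726) = 0.61749.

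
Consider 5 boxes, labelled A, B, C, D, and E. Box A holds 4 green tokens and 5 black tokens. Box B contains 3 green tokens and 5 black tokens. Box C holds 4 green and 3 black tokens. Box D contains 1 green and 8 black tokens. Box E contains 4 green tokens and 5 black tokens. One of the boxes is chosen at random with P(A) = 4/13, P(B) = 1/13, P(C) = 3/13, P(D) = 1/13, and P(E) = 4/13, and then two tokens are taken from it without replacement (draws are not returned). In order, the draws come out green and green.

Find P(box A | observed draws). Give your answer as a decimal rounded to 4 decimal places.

0.2902

The likelihood of the observed sequence under each hypothesis: P(data | box A) = (4/9)(3/8) = 0.16667; P(data | box B) = (3/8)(2/7) = 0.10714; P(data | box C) = (4/7)(3/6) = 0.28571; P(data | box D) = (1/9)(0/8) = 0; P(data | box E) = (4/9)(3/8) = 0.16667.
Multiplying each by its prior: 4/13 · 0.16667 = 0.051282, 1/13 · 0.10714 = 0.0082418, 3/13 · 0.28571 = 0.065934, 1/13 · 0 = 0, 4/13 · 0.16667 = 0.051282; these sum to 0.17674.
Hence P(box A | data) = (0.051282) / (0.17674) = 0.29016.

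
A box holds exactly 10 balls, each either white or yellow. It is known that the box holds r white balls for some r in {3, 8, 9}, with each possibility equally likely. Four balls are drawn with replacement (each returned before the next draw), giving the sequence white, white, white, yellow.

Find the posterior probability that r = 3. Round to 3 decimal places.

Compute the likelihood of the observed sequence for each case: P(data | r = 3) = (3/10)(3/10)(3/10)(7/10) = 0.0189; P(data | r = 8) = (8/10)(8/10)(8/10)(2/10) = 0.1024; P(data | r = 9) = (9/10)(9/10)(9/10)(1/10) = 0.0729.
Weighting by the prior gives 1/3 · 0.0189 = 0.0063, 1/3 · 0.1024 = 0.034133, 1/3 · 0.0729 = 0.0243; these sum to 0.064733.
Therefore the posterior P(r = 3 | data) = (0.0063) / (0.064733) = 0.097322.

0.097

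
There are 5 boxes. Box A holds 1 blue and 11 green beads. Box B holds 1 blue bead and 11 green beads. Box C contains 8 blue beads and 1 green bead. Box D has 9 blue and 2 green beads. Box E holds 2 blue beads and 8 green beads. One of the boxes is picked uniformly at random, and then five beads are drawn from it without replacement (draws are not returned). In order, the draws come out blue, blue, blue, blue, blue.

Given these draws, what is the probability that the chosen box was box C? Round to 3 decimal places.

For each hypothesis, P(data | H) works out to: P(data | box A) = (1/12)(0/11) = 0; P(data | box B) = (1/12)(0/11) = 0; P(data | box C) = (8/9)(7/8)(6/7)(5/6)(4/5) = 4/9; P(data | box D) = (9/11)(8/10)(7/9)(6/8)(5/7) = 3/11; P(data | box E) = (2/10)(1/9)(0/8) = 0.
Weighting by the prior gives 1/5 · 0 = 0, 1/5 · 0 = 0, 1/5 · 4/9 = 4/45, 1/5 · 3/11 = 3/55, 1/5 · 0 = 0; these sum to 71/495.
By Bayes' rule, P(box C | data) = (4/45) / (71/495) = 44/71.

0.620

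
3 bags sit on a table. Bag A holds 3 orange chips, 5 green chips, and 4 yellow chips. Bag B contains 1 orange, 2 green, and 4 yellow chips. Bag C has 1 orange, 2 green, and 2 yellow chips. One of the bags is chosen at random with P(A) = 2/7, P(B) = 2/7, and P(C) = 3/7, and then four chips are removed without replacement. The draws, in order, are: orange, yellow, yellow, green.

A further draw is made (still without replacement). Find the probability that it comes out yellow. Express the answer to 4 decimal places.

0.2436

Under each hypothesis, the probability of the observed sequence is: P(data | bag A) = (3/12)(4/11)(3/10)(5/9) = 0.015152; P(data | bag B) = (1/7)(4/6)(3/5)(2/4) = 0.028571; P(data | bag C) = (1/5)(2/4)(1/3)(2/2) = 0.033333.
Weighting by the prior gives 2/7 · 0.015152 = 0.004329, 2/7 · 0.028571 = 0.0081633, 3/7 · 0.033333 = 0.014286; summing to 0.026778.
Dividing through by the total gives posterior P(bag A | data) = 0.16166, P(bag B | data) = 0.30485, P(bag C | data) = 0.53349.
Averaging over the posterior, P(yellow next | data) = (1/4)(0.16166) + (2/3)(0.30485) + (0)(0.53349) = 0.24365.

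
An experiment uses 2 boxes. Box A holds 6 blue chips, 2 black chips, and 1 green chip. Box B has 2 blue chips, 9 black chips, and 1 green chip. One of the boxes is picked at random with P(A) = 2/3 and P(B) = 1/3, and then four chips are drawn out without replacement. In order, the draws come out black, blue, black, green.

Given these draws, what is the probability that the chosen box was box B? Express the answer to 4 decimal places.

Compute the likelihood of the observed sequence for each case: P(data | box A) = (2/9)(6/8)(1/7)(1/6) = 0.0039683; P(data | box B) = (9/12)(2/11)(8/10)(1/9) = 0.012121.
Weighting by the prior gives 2/3 · 0.0039683 = 0.0026455, 1/3 · 0.012121 = 0.0040404; summing to 0.0066859.
Therefore the posterior P(box B | data) = (0.0040404) / (0.0066859) = 0.60432.

0.6043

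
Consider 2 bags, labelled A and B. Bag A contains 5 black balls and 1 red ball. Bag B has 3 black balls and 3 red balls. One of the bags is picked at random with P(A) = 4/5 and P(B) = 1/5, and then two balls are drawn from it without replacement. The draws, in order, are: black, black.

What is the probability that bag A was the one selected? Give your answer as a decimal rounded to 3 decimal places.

0.930

The likelihood of the observed sequence under each hypothesis: P(data | bag A) = (5/6)(4/5) = 2/3; P(data | bag B) = (3/6)(2/5) = 1/5.
Weighting by the prior gives 4/5 · 2/3 = 8/15, 1/5 · 1/5 = 1/25; summing to 43/75.
Therefore the posterior P(bag A | data) = (8/15) / (43/75) = 40/43.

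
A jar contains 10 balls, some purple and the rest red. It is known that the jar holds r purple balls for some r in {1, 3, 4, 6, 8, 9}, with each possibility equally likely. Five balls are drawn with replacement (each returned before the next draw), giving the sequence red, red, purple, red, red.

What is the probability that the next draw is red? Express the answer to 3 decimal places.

0.713

For each hypothesis, P(data | H) works out to: P(data | r = 1) = (9/10)(9/10)(1/10)(9/10)(9/10) = 0.06561; P(data | r = 3) = (7/10)(7/10)(3/10)(7/10)(7/10) = 0.07203; P(data | r = 4) = (6/10)(6/10)(4/10)(6/10)(6/10) = 0.05184; P(data | r = 6) = (4/10)(4/10)(6/10)(4/10)(4/10) = 0.01536; P(data | r = 8) = (2/10)(2/10)(8/10)(2/10)(2/10) = 0.00128; P(data | r = 9) = (1/10)(1/10)(9/10)(1/10)(1/10) = 9e-05.
Multiplying each by its prior: 1/6 · 0.06561 = 0.010935, 1/6 · 0.07203 = 0.012005, 1/6 · 0.05184 = 0.00864, 1/6 · 0.01536 = 0.00256, 1/6 · 0.00128 = 0.00021333, 1/6 · 9e-05 = 1.5e-05; summing to 0.034368.
The posterior is then P(r = 1 | data) = 0.31817, P(r = 3 | data) = 0.3493, P(r = 4 | data) = 0.25139, P(r = 6 | data) = 0.074487, P(r = 8 | data) = 0.0062073, P(r = 9 | data) = 0.00043645.
So P(red next | data) = Σ P(red next | H) P(H | data) = (9/10)(0.31817) + (7/10)(0.3493) + (3/5)(0.25139) + (2/5)(0.074487) + (1/5)(0.0062073) + (1/10)(0.00043645) = 0.71278.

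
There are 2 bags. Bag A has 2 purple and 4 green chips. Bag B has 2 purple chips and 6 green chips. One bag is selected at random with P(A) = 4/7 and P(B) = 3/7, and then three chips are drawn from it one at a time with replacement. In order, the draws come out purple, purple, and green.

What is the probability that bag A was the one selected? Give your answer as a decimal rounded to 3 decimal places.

The likelihood of the observed sequence under each hypothesis: P(data | bag A) = (2/6)(2/6)(4/6) = 0.074074; P(data | bag B) = (2/8)(2/8)(6/8) = 0.046875.
Multiplying each by its prior: 4/7 · 0.074074 = 0.042328, 3/7 · 0.046875 = 0.020089; summing to 0.062417.
So P(bag A | data) = (0.042328) / (0.062417) = 0.67815.

0.678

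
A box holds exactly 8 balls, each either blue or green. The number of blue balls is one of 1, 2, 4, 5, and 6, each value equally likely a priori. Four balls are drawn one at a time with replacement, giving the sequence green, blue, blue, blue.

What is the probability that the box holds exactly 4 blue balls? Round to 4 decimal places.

0.2290

For each hypothesis, P(data | H) works out to: P(data | r = 1) = (7/8)(1/8)(1/8)(1/8) = 0.001709; P(data | r = 2) = (6/8)(2/8)(2/8)(2/8) = 0.011719; P(data | r = 4) = (4/8)(4/8)(4/8)(4/8) = 0.0625; P(data | r = 5) = (3/8)(5/8)(5/8)(5/8) = 0.091553; P(data | r = 6) = (2/8)(6/8)(6/8)(6/8) = 0.10547.
The prior-weighted likelihoods are 1/5 · 0.001709 = 0.0003418, 1/5 · 0.011719 = 0.0023437, 1/5 · 0.0625 = 0.0125, 1/5 · 0.091553 = 0.018311, 1/5 · 0.10547 = 0.021094; with total 0.05459.
By Bayes' rule, P(r = 4 | data) = (0.0125) / (0.05459) = 0.22898.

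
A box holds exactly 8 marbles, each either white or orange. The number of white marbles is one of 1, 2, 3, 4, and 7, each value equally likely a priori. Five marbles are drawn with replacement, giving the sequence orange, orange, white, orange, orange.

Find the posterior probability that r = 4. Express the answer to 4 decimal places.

Under each hypothesis, the probability of the observed sequence is: P(data | r = 1) = (7/8)(7/8)(1/8)(7/8)(7/8) = 0.073273; P(data | r = 2) = (6/8)(6/8)(2/8)(6/8)(6/8) = 0.079102; P(data | r = 3) = (5/8)(5/8)(3/8)(5/8)(5/8) = 0.05722; P(data | r = 4) = (4/8)(4/8)(4/8)(4/8)(4/8) = 0.03125; P(data | r = 7) = (1/8)(1/8)(7/8)(1/8)(1/8) = 0.00021362.
Weighting by the prior gives 1/5 · 0.073273 = 0.014655, 1/5 · 0.079102 = 0.01582, 1/5 · 0.05722 = 0.011444, 1/5 · 0.03125 = 0.00625, 1/5 · 0.00021362 = 4.2725e-05; with total 0.048212.
So P(r = 4 | data) = (0.00625) / (0.048212) = 0.12964.

0.1296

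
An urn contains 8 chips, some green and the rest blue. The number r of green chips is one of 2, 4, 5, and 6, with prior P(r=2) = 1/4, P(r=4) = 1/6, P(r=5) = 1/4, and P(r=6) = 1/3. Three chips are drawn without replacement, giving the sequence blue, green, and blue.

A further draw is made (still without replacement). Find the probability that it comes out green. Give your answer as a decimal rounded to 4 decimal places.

0.5159

For each hypothesis, P(data | H) works out to: P(data | r = 2) = (6/8)(2/7)(5/6) = 5/28; P(data | r = 4) = (4/8)(4/7)(3/6) = 1/7; P(data | r = 5) = (3/8)(5/7)(2/6) = 5/56; P(data | r = 6) = (2/8)(6/7)(1/6) = 1/28.
Weighting by the prior gives 1/4 · 5/28 = 5/112, 1/6 · 1/7 = 1/42, 1/4 · 5/56 = 5/224, 1/3 · 1/28 = 1/84; with total 23/224.
Normalising, the posterior is P(r = 2 | data) = 10/23, P(r = 4 | data) = 16/69, P(r = 5 | data) = 5/23, P(r = 6 | data) = 8/69.
Averaging over the posterior, P(green next | data) = (1/5)(10/23) + (3/5)(16/69) + (4/5)(5/23) + (1)(8/69) = 178/345.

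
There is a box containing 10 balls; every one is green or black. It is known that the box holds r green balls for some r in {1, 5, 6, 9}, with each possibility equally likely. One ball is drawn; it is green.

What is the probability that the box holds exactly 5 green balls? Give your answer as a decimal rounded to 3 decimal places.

Under each hypothesis, the probability of this draw is: P(data | r = 1) = (1/10) = 1/10; P(data | r = 5) = (5/10) = 1/2; P(data | r = 6) = (6/10) = 3/5; P(data | r = 9) = (9/10) = 9/10.
The prior-weighted likelihoods are 1/4 · 1/10 = 1/40, 1/4 · 1/2 = 1/8, 1/4 · 3/5 = 3/20, 1/4 · 9/10 = 9/40; these sum to 21/40.
Hence P(r = 5 | data) = (1/8) / (21/40) = 5/21.

0.238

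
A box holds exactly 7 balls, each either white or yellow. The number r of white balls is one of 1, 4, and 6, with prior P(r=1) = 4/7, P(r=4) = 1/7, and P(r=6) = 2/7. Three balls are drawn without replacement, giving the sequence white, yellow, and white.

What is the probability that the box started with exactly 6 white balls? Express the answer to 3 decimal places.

0.625

Under each hypothesis, the probability of the observed sequence is: P(data | r = 1) = (1/7)(6/6)(0/5) = 0; P(data | r = 4) = (4/7)(3/6)(3/5) = 6/35; P(data | r = 6) = (6/7)(1/6)(5/5) = 1/7.
Multiplying each by its prior: 4/7 · 0 = 0, 1/7 · 6/35 = 6/245, 2/7 · 1/7 = 2/49; these sum to 16/245.
By Bayes' rule, P(r = 6 | data) = (2/49) / (16/245) = 5/8.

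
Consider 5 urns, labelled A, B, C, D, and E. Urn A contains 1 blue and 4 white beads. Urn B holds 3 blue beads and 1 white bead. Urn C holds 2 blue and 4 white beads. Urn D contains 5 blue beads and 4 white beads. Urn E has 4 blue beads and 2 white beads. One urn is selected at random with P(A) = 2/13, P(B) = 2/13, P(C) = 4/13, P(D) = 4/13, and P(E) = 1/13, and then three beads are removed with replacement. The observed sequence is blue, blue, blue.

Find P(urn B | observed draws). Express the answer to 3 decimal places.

Compute the likelihood of the observed sequence for each case: P(data | urn A) = (1/5)(1/5)(1/5) = 0.008; P(data | urn B) = (3/4)(3/4)(3/4) = 0.42188; P(data | urn C) = (2/6)(2/6)(2/6) = 0.037037; P(data | urn D) = (5/9)(5/9)(5/9) = 0.17147; P(data | urn E) = (4/6)(4/6)(4/6) = 0.2963.
Weighting by the prior gives 2/13 · 0.008 = 0.0012308, 2/13 · 0.42188 = 0.064904, 4/13 · 0.037037 = 0.011396, 4/13 · 0.17147 = 0.052759, 1/13 · 0.2963 = 0.022792; with total 0.15308.
By Bayes' rule, P(urn B | data) = (0.064904) / (0.15308) = 0.42398.

0.424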